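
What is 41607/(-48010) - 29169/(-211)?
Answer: 1391624613/10130110 ≈ 137.38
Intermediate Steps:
41607/(-48010) - 29169/(-211) = 41607*(-1/48010) - 29169*(-1/211) = -41607/48010 + 29169/211 = 1391624613/10130110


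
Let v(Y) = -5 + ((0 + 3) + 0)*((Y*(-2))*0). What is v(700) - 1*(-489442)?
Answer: 489437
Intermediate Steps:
v(Y) = -5 (v(Y) = -5 + (3 + 0)*(-2*Y*0) = -5 + 3*0 = -5 + 0 = -5)
v(700) - 1*(-489442) = -5 - 1*(-489442) = -5 + 489442 = 489437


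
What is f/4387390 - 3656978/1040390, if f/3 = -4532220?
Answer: -16588141651/2508020155 ≈ -6.6140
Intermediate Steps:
f = -13596660 (f = 3*(-4532220) = -13596660)
f/4387390 - 3656978/1040390 = -13596660/4387390 - 3656978/1040390 = -13596660*1/4387390 - 3656978*1/1040390 = -194238/62677 - 140653/40015 = -16588141651/2508020155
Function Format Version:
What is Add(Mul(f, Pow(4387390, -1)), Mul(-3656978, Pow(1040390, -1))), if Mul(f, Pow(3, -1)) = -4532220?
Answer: Rational(-16588141651, 2508020155) ≈ -6.6140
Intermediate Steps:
f = -13596660 (f = Mul(3, -4532220) = -13596660)
Add(Mul(f, Pow(4387390, -1)), Mul(-3656978, Pow(1040390, -1))) = Add(Mul(-13596660, Pow(4387390, -1)), Mul(-3656978, Pow(1040390, -1))) = Add(Mul(-13596660, Rational(1, 4387390)), Mul(-3656978, Rational(1, 1040390))) = Add(Rational(-194238, 62677), Rational(-140653, 40015)) = Rational(-16588141651, 2508020155)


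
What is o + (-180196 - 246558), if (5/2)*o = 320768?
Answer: -1492234/5 ≈ -2.9845e+5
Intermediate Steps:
o = 641536/5 (o = (2/5)*320768 = 641536/5 ≈ 1.2831e+5)
o + (-180196 - 246558) = 641536/5 + (-180196 - 246558) = 641536/5 - 426754 = -1492234/5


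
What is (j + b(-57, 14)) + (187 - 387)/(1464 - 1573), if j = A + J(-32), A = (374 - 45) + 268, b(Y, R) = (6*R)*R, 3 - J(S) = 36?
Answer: 189860/109 ≈ 1741.8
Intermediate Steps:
J(S) = -33 (J(S) = 3 - 1*36 = 3 - 36 = -33)
b(Y, R) = 6*R²
A = 597 (A = 329 + 268 = 597)
j = 564 (j = 597 - 33 = 564)
(j + b(-57, 14)) + (187 - 387)/(1464 - 1573) = (564 + 6*14²) + (187 - 387)/(1464 - 1573) = (564 + 6*196) - 200/(-109) = (564 + 1176) - 200*(-1/109) = 1740 + 200/109 = 189860/109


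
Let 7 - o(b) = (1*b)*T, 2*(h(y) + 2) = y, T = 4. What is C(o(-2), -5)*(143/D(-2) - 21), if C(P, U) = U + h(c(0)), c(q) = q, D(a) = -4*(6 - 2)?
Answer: 3353/16 ≈ 209.56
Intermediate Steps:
D(a) = -16 (D(a) = -4*4 = -16)
h(y) = -2 + y/2
o(b) = 7 - 4*b (o(b) = 7 - 1*b*4 = 7 - b*4 = 7 - 4*b)
C(P, U) = -2 + U (C(P, U) = U + (-2 + (½)*0) = U + (-2 + 0) = U - 2 = -2 + U)
C(o(-2), -5)*(143/D(-2) - 21) = (-2 - 5)*(143/(-16) - 21) = -7*(143*(-1/16) - 21) = -7*(-143/16 - 21) = -7*(-479/16) = 3353/16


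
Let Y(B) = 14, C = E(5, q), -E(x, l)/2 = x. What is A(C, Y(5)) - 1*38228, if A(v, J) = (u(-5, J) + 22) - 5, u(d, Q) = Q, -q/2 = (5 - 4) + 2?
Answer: -38197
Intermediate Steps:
q = -6 (q = -2*((5 - 4) + 2) = -2*(1 + 2) = -2*3 = -6)
E(x, l) = -2*x
C = -10 (C = -2*5 = -10)
A(v, J) = 17 + J (A(v, J) = (J + 22) - 5 = (22 + J) - 5 = 17 + J)
A(C, Y(5)) - 1*38228 = (17 + 14) - 1*38228 = 31 - 38228 = -38197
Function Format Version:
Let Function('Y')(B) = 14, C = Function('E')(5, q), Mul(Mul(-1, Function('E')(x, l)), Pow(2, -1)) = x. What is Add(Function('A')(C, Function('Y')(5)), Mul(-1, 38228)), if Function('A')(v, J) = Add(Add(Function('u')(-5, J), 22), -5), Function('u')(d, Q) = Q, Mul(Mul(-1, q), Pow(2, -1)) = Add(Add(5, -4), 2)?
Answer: -38197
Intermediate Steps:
q = -6 (q = Mul(-2, Add(Add(5, -4), 2)) = Mul(-2, Add(1, 2)) = Mul(-2, 3) = -6)
Function('E')(x, l) = Mul(-2, x)
C = -10 (C = Mul(-2, 5) = -10)
Function('A')(v, J) = Add(17, J) (Function('A')(v, J) = Add(Add(J, 22), -5) = Add(Add(22, J), -5) = Add(17, J))
Add(Function('A')(C, Function('Y')(5)), Mul(-1, 38228)) = Add(Add(17, 14), Mul(-1, 38228)) = Add(31, -38228) = -38197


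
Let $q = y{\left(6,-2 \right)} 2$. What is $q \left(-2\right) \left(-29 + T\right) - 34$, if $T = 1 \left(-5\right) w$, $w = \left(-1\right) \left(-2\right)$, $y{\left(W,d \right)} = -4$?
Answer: $-658$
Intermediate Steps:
$w = 2$
$q = -8$ ($q = \left(-4\right) 2 = -8$)
$T = -10$ ($T = 1 \left(-5\right) 2 = \left(-5\right) 2 = -10$)
$q \left(-2\right) \left(-29 + T\right) - 34 = \left(-8\right) \left(-2\right) \left(-29 - 10\right) - 34 = 16 \left(-39\right) - 34 = -624 - 34 = -658$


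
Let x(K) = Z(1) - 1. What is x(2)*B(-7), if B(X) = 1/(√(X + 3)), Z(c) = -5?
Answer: 3*I ≈ 3.0*I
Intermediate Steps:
x(K) = -6 (x(K) = -5 - 1 = -6)
B(X) = (3 + X)^(-½) (B(X) = 1/(√(3 + X)) = (3 + X)^(-½))
x(2)*B(-7) = -6/√(3 - 7) = -(-3)*I = 3*I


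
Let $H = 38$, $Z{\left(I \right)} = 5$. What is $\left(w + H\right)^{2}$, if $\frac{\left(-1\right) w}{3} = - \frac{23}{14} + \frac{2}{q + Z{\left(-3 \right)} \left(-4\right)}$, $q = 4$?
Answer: $\frac{5880625}{3136} \approx 1875.2$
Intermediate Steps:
$w = \frac{297}{56}$ ($w = - 3 \left(- \frac{23}{14} + \frac{2}{4 + 5 \left(-4\right)}\right) = - 3 \left(\left(-23\right) \frac{1}{14} + \frac{2}{4 - 20}\right) = - 3 \left(- \frac{23}{14} + \frac{2}{-16}\right) = - 3 \left(- \frac{23}{14} + 2 \left(- \frac{1}{16}\right)\right) = - 3 \left(- \frac{23}{14} - \frac{1}{8}\right) = \left(-3\right) \left(- \frac{99}{56}\right) = \frac{297}{56} \approx 5.3036$)
$\left(w + H\right)^{2} = \left(\frac{297}{56} + 38\right)^{2} = \left(\frac{2425}{56}\right)^{2} = \frac{5880625}{3136}$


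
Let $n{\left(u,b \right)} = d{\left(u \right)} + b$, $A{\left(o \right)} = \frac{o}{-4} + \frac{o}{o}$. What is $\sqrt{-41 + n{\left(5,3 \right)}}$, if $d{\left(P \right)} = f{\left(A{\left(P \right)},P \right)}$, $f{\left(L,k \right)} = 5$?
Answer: $i \sqrt{33} \approx 5.7446 i$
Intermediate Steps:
$A{\left(o \right)} = 1 - \frac{o}{4}$ ($A{\left(o \right)} = o \left(- \frac{1}{4}\right) + 1 = - \frac{o}{4} + 1 = 1 - \frac{o}{4}$)
$d{\left(P \right)} = 5$
$n{\left(u,b \right)} = 5 + b$
$\sqrt{-41 + n{\left(5,3 \right)}} = \sqrt{-41 + \left(5 + 3\right)} = \sqrt{-41 + 8} = \sqrt{-33} = i \sqrt{33}$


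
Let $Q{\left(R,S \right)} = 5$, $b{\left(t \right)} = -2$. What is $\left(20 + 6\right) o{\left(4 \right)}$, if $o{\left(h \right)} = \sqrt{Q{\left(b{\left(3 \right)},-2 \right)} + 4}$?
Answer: $78$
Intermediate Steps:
$o{\left(h \right)} = 3$ ($o{\left(h \right)} = \sqrt{5 + 4} = \sqrt{9} = 3$)
$\left(20 + 6\right) o{\left(4 \right)} = \left(20 + 6\right) 3 = 26 \cdot 3 = 78$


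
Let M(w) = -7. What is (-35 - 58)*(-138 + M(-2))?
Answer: 13485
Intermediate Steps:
(-35 - 58)*(-138 + M(-2)) = (-35 - 58)*(-138 - 7) = -93*(-145) = 13485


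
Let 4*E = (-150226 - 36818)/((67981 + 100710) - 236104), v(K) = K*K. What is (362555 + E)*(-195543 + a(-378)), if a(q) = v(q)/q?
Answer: -1596166230301632/22471 ≈ -7.1032e+10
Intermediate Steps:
v(K) = K²
E = 15587/22471 (E = ((-150226 - 36818)/((67981 + 100710) - 236104))/4 = (-187044/(168691 - 236104))/4 = (-187044/(-67413))/4 = (-187044*(-1/67413))/4 = (¼)*(62348/22471) = 15587/22471 ≈ 0.69365)
a(q) = q (a(q) = q²/q = q)
(362555 + E)*(-195543 + a(-378)) = (362555 + 15587/22471)*(-195543 - 378) = (8146988992/22471)*(-195921) = -1596166230301632/22471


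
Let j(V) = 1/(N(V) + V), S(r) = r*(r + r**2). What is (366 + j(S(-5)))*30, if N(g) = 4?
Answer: 175675/16 ≈ 10980.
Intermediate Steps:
j(V) = 1/(4 + V)
(366 + j(S(-5)))*30 = (366 + 1/(4 + (-5)**2*(1 - 5)))*30 = (366 + 1/(4 + 25*(-4)))*30 = (366 + 1/(4 - 100))*30 = (366 + 1/(-96))*30 = (366 - 1/96)*30 = (35135/96)*30 = 175675/16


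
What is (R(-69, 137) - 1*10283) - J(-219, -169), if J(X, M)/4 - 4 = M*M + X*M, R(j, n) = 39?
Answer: -272548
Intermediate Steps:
J(X, M) = 16 + 4*M**2 + 4*M*X (J(X, M) = 16 + 4*(M*M + X*M) = 16 + 4*(M**2 + M*X) = 16 + (4*M**2 + 4*M*X) = 16 + 4*M**2 + 4*M*X)
(R(-69, 137) - 1*10283) - J(-219, -169) = (39 - 1*10283) - (16 + 4*(-169)**2 + 4*(-169)*(-219)) = (39 - 10283) - (16 + 4*28561 + 148044) = -10244 - (16 + 114244 + 148044) = -10244 - 1*262304 = -10244 - 262304 = -272548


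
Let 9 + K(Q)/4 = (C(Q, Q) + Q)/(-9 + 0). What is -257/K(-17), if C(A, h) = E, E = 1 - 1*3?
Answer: 2313/248 ≈ 9.3266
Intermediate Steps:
E = -2 (E = 1 - 3 = -2)
C(A, h) = -2
K(Q) = -316/9 - 4*Q/9 (K(Q) = -36 + 4*((-2 + Q)/(-9 + 0)) = -36 + 4*((-2 + Q)/(-9)) = -36 + 4*((-2 + Q)*(-1/9)) = -36 + 4*(2/9 - Q/9) = -36 + (8/9 - 4*Q/9) = -316/9 - 4*Q/9)
-257/K(-17) = -257/(-316/9 - 4/9*(-17)) = -257/(-316/9 + 68/9) = -257/(-248/9) = -257*(-9/248) = 2313/248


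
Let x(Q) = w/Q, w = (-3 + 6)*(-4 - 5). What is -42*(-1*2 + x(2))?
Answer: 651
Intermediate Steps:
w = -27 (w = 3*(-9) = -27)
x(Q) = -27/Q
-42*(-1*2 + x(2)) = -42*(-1*2 - 27/2) = -42*(-2 - 27*½) = -42*(-2 - 27/2) = -42*(-31/2) = 651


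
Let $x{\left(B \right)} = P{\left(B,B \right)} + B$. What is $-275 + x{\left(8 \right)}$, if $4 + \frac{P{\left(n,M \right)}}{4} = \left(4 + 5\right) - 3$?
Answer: $-259$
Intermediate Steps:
$P{\left(n,M \right)} = 8$ ($P{\left(n,M \right)} = -16 + 4 \left(\left(4 + 5\right) - 3\right) = -16 + 4 \left(9 - 3\right) = -16 + 4 \cdot 6 = -16 + 24 = 8$)
$x{\left(B \right)} = 8 + B$
$-275 + x{\left(8 \right)} = -275 + \left(8 + 8\right) = -275 + 16 = -259$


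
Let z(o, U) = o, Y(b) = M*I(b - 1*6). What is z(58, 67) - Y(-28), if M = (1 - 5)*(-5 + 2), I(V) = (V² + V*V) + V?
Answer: -27278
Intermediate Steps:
I(V) = V + 2*V² (I(V) = (V² + V²) + V = 2*V² + V = V + 2*V²)
M = 12 (M = -4*(-3) = 12)
Y(b) = 12*(-11 + 2*b)*(-6 + b) (Y(b) = 12*((b - 1*6)*(1 + 2*(b - 1*6))) = 12*((b - 6)*(1 + 2*(b - 6))) = 12*((-6 + b)*(1 + 2*(-6 + b))) = 12*((-6 + b)*(1 + (-12 + 2*b))) = 12*((-6 + b)*(-11 + 2*b)) = 12*((-11 + 2*b)*(-6 + b)) = 12*(-11 + 2*b)*(-6 + b))
z(58, 67) - Y(-28) = 58 - 12*(-11 + 2*(-28))*(-6 - 28) = 58 - 12*(-11 - 56)*(-34) = 58 - 12*(-67)*(-34) = 58 - 1*27336 = 58 - 27336 = -27278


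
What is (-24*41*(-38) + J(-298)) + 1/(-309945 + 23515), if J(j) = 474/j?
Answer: 1595750509381/42678070 ≈ 37390.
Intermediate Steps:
(-24*41*(-38) + J(-298)) + 1/(-309945 + 23515) = (-24*41*(-38) + 474/(-298)) + 1/(-309945 + 23515) = (-984*(-38) + 474*(-1/298)) + 1/(-286430) = (37392 - 237/149) - 1/286430 = 5571171/149 - 1/286430 = 1595750509381/42678070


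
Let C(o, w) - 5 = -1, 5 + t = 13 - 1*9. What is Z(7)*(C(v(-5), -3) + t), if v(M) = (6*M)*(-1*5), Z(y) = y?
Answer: 21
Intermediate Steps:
v(M) = -30*M (v(M) = (6*M)*(-5) = -30*M)
t = -1 (t = -5 + (13 - 1*9) = -5 + (13 - 9) = -5 + 4 = -1)
C(o, w) = 4 (C(o, w) = 5 - 1 = 4)
Z(7)*(C(v(-5), -3) + t) = 7*(4 - 1) = 7*3 = 21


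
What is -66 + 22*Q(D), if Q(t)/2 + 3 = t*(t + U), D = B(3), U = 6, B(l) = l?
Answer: 990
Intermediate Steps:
D = 3
Q(t) = -6 + 2*t*(6 + t) (Q(t) = -6 + 2*(t*(t + 6)) = -6 + 2*(t*(6 + t)) = -6 + 2*t*(6 + t))
-66 + 22*Q(D) = -66 + 22*(-6 + 2*3² + 12*3) = -66 + 22*(-6 + 2*9 + 36) = -66 + 22*(-6 + 18 + 36) = -66 + 22*48 = -66 + 1056 = 990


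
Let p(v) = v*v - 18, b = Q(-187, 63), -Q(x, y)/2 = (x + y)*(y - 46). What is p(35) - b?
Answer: -3009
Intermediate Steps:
Q(x, y) = -2*(-46 + y)*(x + y) (Q(x, y) = -2*(x + y)*(y - 46) = -2*(x + y)*(-46 + y) = -2*(-46 + y)*(x + y))
b = 4216 (b = -2*63**2 + 92*(-187) + 92*63 - 2*(-187)*63 = -2*3969 - 17204 + 5796 + 23562 = -7938 - 17204 + 5796 + 23562 = 4216)
p(v) = -18 + v**2 (p(v) = v**2 - 18 = -18 + v**2)
p(35) - b = (-18 + 35**2) - 1*4216 = (-18 + 1225) - 4216 = 1207 - 4216 = -3009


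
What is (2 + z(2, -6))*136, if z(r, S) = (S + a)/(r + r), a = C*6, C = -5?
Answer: -952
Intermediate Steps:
a = -30 (a = -5*6 = -30)
z(r, S) = (-30 + S)/(2*r) (z(r, S) = (S - 30)/(r + r) = (-30 + S)/((2*r)) = (-30 + S)*(1/(2*r)) = (-30 + S)/(2*r))
(2 + z(2, -6))*136 = (2 + (½)*(-30 - 6)/2)*136 = (2 + (½)*(½)*(-36))*136 = (2 - 9)*136 = -7*136 = -952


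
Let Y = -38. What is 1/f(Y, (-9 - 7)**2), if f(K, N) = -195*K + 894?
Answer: 1/8304 ≈ 0.00012042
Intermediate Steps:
f(K, N) = 894 - 195*K
1/f(Y, (-9 - 7)**2) = 1/(894 - 195*(-38)) = 1/(894 + 7410) = 1/8304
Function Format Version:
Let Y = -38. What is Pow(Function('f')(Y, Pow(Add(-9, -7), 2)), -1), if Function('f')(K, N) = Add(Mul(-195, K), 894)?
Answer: Rational(1, 8304) ≈ 0.00012042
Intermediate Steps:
Function('f')(K, N) = Add(894, Mul(-195, K))
Pow(Function('f')(Y, Pow(Add(-9, -7), 2)), -1) = Pow(Add(894, Mul(-195, -38)), -1) = Pow(Add(894, 7410), -1) = Pow(8304, -1) = Rational(1, 8304)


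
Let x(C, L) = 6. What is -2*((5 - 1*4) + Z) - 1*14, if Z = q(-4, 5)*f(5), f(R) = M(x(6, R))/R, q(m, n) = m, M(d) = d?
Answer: -32/5 ≈ -6.4000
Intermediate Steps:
f(R) = 6/R
Z = -24/5 ≈ -4.8000
-2*((5 - 1*4) + Z) - 1*14 = -2*((5 - 1*4) - 24/5) - 1*14 = -2*((5 - 4) - 24/5) - 14 = -2*(1 - 24/5) - 14 = -2*(-19/5) - 14 = 38/5 - 14 = -32/5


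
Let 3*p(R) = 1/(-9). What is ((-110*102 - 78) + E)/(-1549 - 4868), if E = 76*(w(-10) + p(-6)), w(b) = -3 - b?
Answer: 290758/173259 ≈ 1.6782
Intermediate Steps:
p(R) = -1/27 (p(R) = (⅓)/(-9) = (⅓)*(-⅑) = -1/27)
E = 14288/27 (E = 76*((-3 - 1*(-10)) - 1/27) = 76*((-3 + 10) - 1/27) = 76*(7 - 1/27) = 76*(188/27) = 14288/27 ≈ 529.19)
((-110*102 - 78) + E)/(-1549 - 4868) = ((-110*102 - 78) + 14288/27)/(-1549 - 4868) = ((-11220 - 78) + 14288/27)/(-6417) = (-11298 + 14288/27)*(-1/6417) = -290758/27*(-1/6417) = 290758/173259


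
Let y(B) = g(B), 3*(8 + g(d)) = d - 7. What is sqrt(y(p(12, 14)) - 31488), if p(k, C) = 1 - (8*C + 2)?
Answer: 12*I*sqrt(219) ≈ 177.58*I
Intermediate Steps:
g(d) = -31/3 + d/3 (g(d) = -8 + (d - 7)/3 = -8 + (-7 + d)/3 = -8 + (-7/3 + d/3) = -31/3 + d/3)
p(k, C) = -1 - 8*C (p(k, C) = 1 - (2 + 8*C) = 1 + (-2 - 8*C) = -1 - 8*C)
y(B) = -31/3 + B/3
sqrt(y(p(12, 14)) - 31488) = sqrt((-31/3 + (-1 - 8*14)/3) - 31488) = sqrt((-31/3 + (-1 - 112)/3) - 31488) = sqrt((-31/3 + (1/3)*(-113)) - 31488) = sqrt((-31/3 - 113/3) - 31488) = sqrt(-48 - 31488) = sqrt(-31536) = 12*I*sqrt(219)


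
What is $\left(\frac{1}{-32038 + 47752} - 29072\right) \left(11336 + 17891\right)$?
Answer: $- \frac{13351986894389}{15714} \approx -8.4969 \cdot 10^{8}$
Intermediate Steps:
$\left(\frac{1}{-32038 + 47752} - 29072\right) \left(11336 + 17891\right) = \left(\frac{1}{15714} - 29072\right) 29227 = \left(- \frac{456837407}{15714}\right) 29227 = - \frac{13351986894389}{15714}$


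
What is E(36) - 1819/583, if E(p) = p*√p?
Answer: 124109/583 ≈ 212.88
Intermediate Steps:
E(p) = p^(3/2)
E(36) - 1819/583 = 36^(3/2) - 1819/583 = 216 - 1819/583 = 124109/583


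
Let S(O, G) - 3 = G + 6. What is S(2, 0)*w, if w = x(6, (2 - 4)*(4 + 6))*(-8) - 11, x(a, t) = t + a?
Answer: 909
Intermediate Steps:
x(a, t) = a + t
S(O, G) = 9 + G (S(O, G) = 3 + (G + 6) = 3 + (6 + G) = 9 + G)
w = 101 (w = (6 + (2 - 4)*(4 + 6))*(-8) - 11 = (6 - 2*10)*(-8) - 11 = (6 - 20)*(-8) - 11 = -14*(-8) - 11 = 112 - 11 = 101)
S(2, 0)*w = (9 + 0)*101 = 9*101 = 909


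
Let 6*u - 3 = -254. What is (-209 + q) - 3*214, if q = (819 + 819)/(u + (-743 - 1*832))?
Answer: -8265379/9701 ≈ -852.01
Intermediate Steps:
u = -251/6 (u = ½ + (⅙)*(-254) = ½ - 127/3 = -251/6 ≈ -41.833)
q = -9828/9701 (q = (819 + 819)/(-251/6 + (-743 - 1*832)) = 1638/(-251/6 + (-743 - 832)) = 1638/(-251/6 - 1575) = 1638/(-9701/6) = 1638*(-6/9701) = -9828/9701 ≈ -1.0131)
(-209 + q) - 3*214 = (-209 - 9828/9701) - 3*214 = -2037337/9701 - 642 = -8265379/9701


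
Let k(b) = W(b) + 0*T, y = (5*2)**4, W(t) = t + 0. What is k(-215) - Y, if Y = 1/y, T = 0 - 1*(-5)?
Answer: -2150001/10000 ≈ -215.00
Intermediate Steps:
T = 5 (T = 0 + 5 = 5)
W(t) = t
y = 10000 (y = 10**4 = 10000)
k(b) = b (k(b) = b + 0*5 = b + 0 = b)
Y = 1/10000 ≈ 0.00010000
k(-215) - Y = -215 - 1*1/10000 = -215 - 1/10000 = -2150001/10000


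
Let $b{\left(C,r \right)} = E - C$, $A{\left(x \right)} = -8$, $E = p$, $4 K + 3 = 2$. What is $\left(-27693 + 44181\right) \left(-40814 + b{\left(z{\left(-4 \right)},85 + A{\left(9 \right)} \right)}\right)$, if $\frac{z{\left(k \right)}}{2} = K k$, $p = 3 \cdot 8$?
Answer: $-672578496$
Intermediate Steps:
$K = - \frac{1}{4}$ ($K = - \frac{3}{4} + \frac{1}{4} \cdot 2 = - \frac{3}{4} + \frac{1}{2} = - \frac{1}{4} \approx -0.25$)
$p = 24$
$z{\left(k \right)} = - \frac{k}{2}$ ($z{\left(k \right)} = 2 \left(- \frac{k}{4}\right) = - \frac{k}{2}$)
$E = 24$
$b{\left(C,r \right)} = 24 - C$
$\left(-27693 + 44181\right) \left(-40814 + b{\left(z{\left(-4 \right)},85 + A{\left(9 \right)} \right)}\right) = \left(-27693 + 44181\right) \left(-40814 + \left(24 - \left(- \frac{1}{2}\right) \left(-4\right)\right)\right) = 16488 \left(-40814 + \left(24 - 2\right)\right) = 16488 \left(-40814 + 22\right) = 16488 \left(-40792\right) = -672578496$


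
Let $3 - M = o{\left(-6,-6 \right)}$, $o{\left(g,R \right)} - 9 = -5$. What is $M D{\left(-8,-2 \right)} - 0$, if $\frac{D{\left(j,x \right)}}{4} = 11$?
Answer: $-44$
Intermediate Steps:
$o{\left(g,R \right)} = 4$ ($o{\left(g,R \right)} = 9 - 5 = 4$)
$D{\left(j,x \right)} = 44$ ($D{\left(j,x \right)} = 4 \cdot 11 = 44$)
$M = -1$ ($M = 3 - 4 = -1$)
$M D{\left(-8,-2 \right)} - 0 = \left(-1\right) 44 - 0 = -44 + \left(-2 + 2\right) = -44 + 0 = -44$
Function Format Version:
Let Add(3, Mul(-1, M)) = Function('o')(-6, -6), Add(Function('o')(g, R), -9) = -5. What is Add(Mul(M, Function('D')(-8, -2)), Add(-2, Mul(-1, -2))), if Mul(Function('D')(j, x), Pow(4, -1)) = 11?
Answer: -44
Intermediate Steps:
Function('o')(g, R) = 4 (Function('o')(g, R) = Add(9, -5) = 4)
Function('D')(j, x) = 44 (Function('D')(j, x) = Mul(4, 11) = 44)
M = -1 (M = Add(3, Mul(-1, 4)) = Add(3, -4) = -1)
Add(Mul(M, Function('D')(-8, -2)), Add(-2, Mul(-1, -2))) = Add(Mul(-1, 44), Add(-2, Mul(-1, -2))) = Add(-44, Add(-2, 2)) = Add(-44, 0) = -44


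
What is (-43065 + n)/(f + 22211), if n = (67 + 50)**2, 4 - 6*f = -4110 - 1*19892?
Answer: -7344/6553 ≈ -1.1207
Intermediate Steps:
f = 4001 (f = 2/3 - (-4110 - 1*19892)/6 = 2/3 - (-4110 - 19892)/6 = 2/3 - 1/6*(-24002) = 2/3 + 12001/3 = 4001)
n = 13689 (n = 117**2 = 13689)
(-43065 + n)/(f + 22211) = (-43065 + 13689)/(4001 + 22211) = -29376/26212 = -29376*1/26212 = -7344/6553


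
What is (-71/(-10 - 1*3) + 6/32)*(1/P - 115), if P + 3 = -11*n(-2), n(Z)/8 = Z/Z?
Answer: -6148775/9464 ≈ -649.70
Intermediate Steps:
n(Z) = 8 (n(Z) = 8*(Z/Z) = 8*1 = 8)
P = -91 (P = -3 - 11*8 = -3 - 88 = -91)
(-71/(-10 - 1*3) + 6/32)*(1/P - 115) = (-71/(-10 - 1*3) + 6/32)*(1/(-91) - 115) = (-71/(-10 - 3) + 6*(1/32))*(-1/91 - 115) = (-71/(-13) + 3/16)*(-10466/91) = (-71*(-1/13) + 3/16)*(-10466/91) = (71/13 + 3/16)*(-10466/91) = (1175/208)*(-10466/91) = -6148775/9464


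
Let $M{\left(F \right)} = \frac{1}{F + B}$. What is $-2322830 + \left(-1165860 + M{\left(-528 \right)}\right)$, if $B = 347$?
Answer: $- \frac{631452891}{181} \approx -3.4887 \cdot 10^{6}$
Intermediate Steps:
$M{\left(F \right)} = \frac{1}{347 + F}$ ($M{\left(F \right)} = \frac{1}{F + 347} = \frac{1}{347 + F}$)
$-2322830 + \left(-1165860 + M{\left(-528 \right)}\right) = -2322830 - \left(1165860 - \frac{1}{347 - 528}\right) = -2322830 - \left(1165860 - \frac{1}{-181}\right) = -2322830 - \frac{211020661}{181} = - \frac{631452891}{181}$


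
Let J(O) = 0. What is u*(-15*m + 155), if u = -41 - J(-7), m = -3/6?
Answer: -13325/2 ≈ -6662.5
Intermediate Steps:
m = -½ (m = -3*⅙ = -½ ≈ -0.50000)
u = -41 (u = -41 - 1*0 = -41 + 0 = -41)
u*(-15*m + 155) = -41*(-15*(-½) + 155) = -41*(15/2 + 155) = -41*325/2 = -13325/2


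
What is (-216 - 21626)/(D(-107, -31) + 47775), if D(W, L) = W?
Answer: -10921/23834 ≈ -0.45821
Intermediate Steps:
(-216 - 21626)/(D(-107, -31) + 47775) = (-216 - 21626)/(-107 + 47775) = -21842/47668 = -21842*1/47668 = -10921/23834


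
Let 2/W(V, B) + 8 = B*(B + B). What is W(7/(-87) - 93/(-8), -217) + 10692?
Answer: 503432821/47085 ≈ 10692.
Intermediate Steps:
W(V, B) = 2/(-8 + 2*B²) (W(V, B) = 2/(-8 + B*(B + B)) = 2/(-8 + B*(2*B)) = 2/(-8 + 2*B²))
W(7/(-87) - 93/(-8), -217) + 10692 = 1/(-4 + (-217)²) + 10692 = 1/(-4 + 47089) + 10692 = 1/47085 + 10692 = 503432821/47085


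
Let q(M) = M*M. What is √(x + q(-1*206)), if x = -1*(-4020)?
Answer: 2*√11614 ≈ 215.54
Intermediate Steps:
q(M) = M²
x = 4020
√(x + q(-1*206)) = √(4020 + (-1*206)²) = √(4020 + (-206)²) = √(4020 + 42436) = √46456 = 2*√11614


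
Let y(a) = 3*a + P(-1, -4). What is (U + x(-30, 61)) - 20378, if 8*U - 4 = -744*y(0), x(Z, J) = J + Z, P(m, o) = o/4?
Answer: -40507/2 ≈ -20254.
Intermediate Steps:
P(m, o) = o/4 (P(m, o) = o*(¼) = o/4)
y(a) = -1 + 3*a (y(a) = 3*a + (¼)*(-4) = 3*a - 1 = -1 + 3*a)
U = 187/2 (U = ½ + (-744*(-1 + 3*0))/8 = ½ + (-744*(-1 + 0))/8 = ½ + (-744*(-1))/8 = ½ + (⅛)*744 = ½ + 93 = 187/2 ≈ 93.500)
(U + x(-30, 61)) - 20378 = (187/2 + (61 - 30)) - 20378 = (187/2 + 31) - 20378 = 249/2 - 20378 = -40507/2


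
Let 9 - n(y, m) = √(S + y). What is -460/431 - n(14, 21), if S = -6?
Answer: -4339/431 + 2*√2 ≈ -7.2389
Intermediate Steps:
n(y, m) = 9 - √(-6 + y)
-460/431 - n(14, 21) = -460/431 - (9 - √(-6 + 14)) = -460*1/431 - (9 - √8) = -460/431 - (9 - 2*√2) = -460/431 + (-9 + 2*√2) = -4339/431 + 2*√2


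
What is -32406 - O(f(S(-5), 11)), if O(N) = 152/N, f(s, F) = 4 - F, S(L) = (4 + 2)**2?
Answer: -226690/7 ≈ -32384.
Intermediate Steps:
S(L) = 36 (S(L) = 6**2 = 36)
-32406 - O(f(S(-5), 11)) = -32406 - 152/(4 - 1*11) = -32406 - 152/(4 - 11) = -32406 - 152/(-7) = -32406 - 152*(-1)/7 = -32406 - 1*(-152/7) = -32406 + 152/7 = -226690/7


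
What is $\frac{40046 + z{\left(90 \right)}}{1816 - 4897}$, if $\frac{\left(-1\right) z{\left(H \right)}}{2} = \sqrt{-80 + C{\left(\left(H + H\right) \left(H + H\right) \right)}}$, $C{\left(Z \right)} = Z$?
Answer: $- \frac{40046}{3081} + \frac{16 \sqrt{505}}{3081} \approx -12.881$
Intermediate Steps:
$z{\left(H \right)} = - 2 \sqrt{-80 + 4 H^{2}}$ ($z{\left(H \right)} = - 2 \sqrt{-80 + \left(H + H\right) \left(H + H\right)} = - 2 \sqrt{-80 + 2 H 2 H} = - 2 \sqrt{-80 + 4 H^{2}}$)
$\frac{40046 + z{\left(90 \right)}}{1816 - 4897} = \frac{40046 - 4 \sqrt{-20 + 90^{2}}}{1816 - 4897} = \frac{40046 - 4 \sqrt{-20 + 8100}}{1816 - 4897} = \frac{40046 - 4 \sqrt{8080}}{-3081} = \left(40046 - 4 \cdot 4 \sqrt{505}\right) \left(- \frac{1}{3081}\right) = \left(40046 - 16 \sqrt{505}\right) \left(- \frac{1}{3081}\right) = - \frac{40046}{3081} + \frac{16 \sqrt{505}}{3081}$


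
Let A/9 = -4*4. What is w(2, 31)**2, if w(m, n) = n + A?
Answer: 12769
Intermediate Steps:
A = -144 (A = 9*(-4*4) = 9*(-16) = -144)
w(m, n) = -144 + n (w(m, n) = n - 144 = -144 + n)
w(2, 31)**2 = (-144 + 31)**2 = (-113)**2 = 12769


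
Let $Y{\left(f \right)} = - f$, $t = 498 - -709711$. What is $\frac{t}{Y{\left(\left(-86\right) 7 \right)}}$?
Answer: $\frac{710209}{602} \approx 1179.8$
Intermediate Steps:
$t = 710209$ ($t = 498 + 709711 = 710209$)
$\frac{t}{Y{\left(\left(-86\right) 7 \right)}} = \frac{710209}{\left(-1\right) \left(\left(-86\right) 7\right)} = \frac{710209}{\left(-1\right) \left(-602\right)} = \frac{710209}{602}$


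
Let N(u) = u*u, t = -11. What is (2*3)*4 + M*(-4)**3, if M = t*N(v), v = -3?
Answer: 6360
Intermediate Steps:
N(u) = u**2
M = -99 (M = -11*(-3)**2 = -11*9 = -99)
(2*3)*4 + M*(-4)**3 = (2*3)*4 - 99*(-4)**3 = 6*4 - 99*(-64) = 24 + 6336 = 6360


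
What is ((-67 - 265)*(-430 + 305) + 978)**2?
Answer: 1804380484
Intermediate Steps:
((-67 - 265)*(-430 + 305) + 978)**2 = (-332*(-125) + 978)**2 = (41500 + 978)**2 = 42478**2 = 1804380484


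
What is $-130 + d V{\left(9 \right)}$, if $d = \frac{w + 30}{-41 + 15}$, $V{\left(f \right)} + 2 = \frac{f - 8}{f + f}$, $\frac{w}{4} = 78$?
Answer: $- \frac{2715}{26} \approx -104.42$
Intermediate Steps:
$w = 312$ ($w = 4 \cdot 78 = 312$)
$V{\left(f \right)} = -2 + \frac{-8 + f}{2 f}$ ($V{\left(f \right)} = -2 + \frac{f - 8}{f + f} = -2 + \frac{-8 + f}{2 f}$)
$d = - \frac{171}{13}$ ($d = \frac{312 + 30}{-41 + 15} = \frac{342}{-26} = 342 \left(- \frac{1}{26}\right) = - \frac{171}{13} \approx -13.154$)
$-130 + d V{\left(9 \right)} = -130 - \frac{171 \left(- \frac{3}{2} - \frac{4}{9}\right)}{13} = -130 - - \frac{665}{26} = -130 + \frac{665}{26} = - \frac{2715}{26}$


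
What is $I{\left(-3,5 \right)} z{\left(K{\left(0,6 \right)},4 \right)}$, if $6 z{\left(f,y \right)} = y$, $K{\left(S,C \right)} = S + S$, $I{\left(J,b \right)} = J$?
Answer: $-2$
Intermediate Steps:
$K{\left(S,C \right)} = 2 S$
$z{\left(f,y \right)} = \frac{y}{6}$
$I{\left(-3,5 \right)} z{\left(K{\left(0,6 \right)},4 \right)} = - 3 \cdot \frac{1}{6} \cdot 4 = \left(-3\right) \frac{2}{3} = -2$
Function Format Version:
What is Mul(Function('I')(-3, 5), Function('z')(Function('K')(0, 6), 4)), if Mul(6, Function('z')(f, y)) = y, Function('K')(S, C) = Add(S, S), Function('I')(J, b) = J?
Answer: -2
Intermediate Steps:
Function('K')(S, C) = Mul(2, S)
Function('z')(f, y) = Mul(Rational(1, 6), y)
Mul(Function('I')(-3, 5), Function('z')(Function('K')(0, 6), 4)) = Mul(-3, Mul(Rational(1, 6), 4)) = Mul(-3, Rational(2, 3)) = -2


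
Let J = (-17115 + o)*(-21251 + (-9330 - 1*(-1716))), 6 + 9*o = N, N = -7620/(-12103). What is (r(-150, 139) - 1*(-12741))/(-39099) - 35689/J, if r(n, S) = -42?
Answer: -25316373358903426/77929346651985515 ≈ -0.32486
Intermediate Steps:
N = 7620/12103 (N = -7620*(-1/12103) = 7620/12103 ≈ 0.62960)
o = -7222/12103 (o = -⅔ + (⅑)*(7620/12103) = -⅔ + 2540/36309 = -7222/12103 ≈ -0.59671)
J = 5979386683955/12103 (J = (-17115 - 7222/12103)*(-21251 + (-9330 - 1*(-1716))) = -207150067*(-21251 + (-9330 + 1716))/12103 = -207150067*(-21251 - 7614)/12103 = -207150067/12103*(-28865) = 5979386683955/12103 ≈ 4.9404e+8)
(r(-150, 139) - 1*(-12741))/(-39099) - 35689/J = (-42 - 1*(-12741))/(-39099) - 35689/5979386683955/12103 = (-42 + 12741)*(-1/39099) - 35689*12103/5979386683955 = 12699*(-1/39099) - 431943967/5979386683955 = -4233/13033 - 431943967/5979386683955 = -25316373358903426/77929346651985515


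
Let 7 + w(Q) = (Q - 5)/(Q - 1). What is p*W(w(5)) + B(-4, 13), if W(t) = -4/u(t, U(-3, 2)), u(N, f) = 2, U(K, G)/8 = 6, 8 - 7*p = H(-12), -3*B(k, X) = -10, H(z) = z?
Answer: -50/21 ≈ -2.3810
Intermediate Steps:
B(k, X) = 10/3 (B(k, X) = -1/3*(-10) = 10/3)
w(Q) = -7 + (-5 + Q)/(-1 + Q) (w(Q) = -7 + (Q - 5)/(Q - 1) = -7 + (-5 + Q)/(-1 + Q))
p = 20/7 (p = 8/7 - 1/7*(-12) = 8/7 + 12/7 = 20/7 ≈ 2.8571)
U(K, G) = 48 (U(K, G) = 8*6 = 48)
W(t) = -2 (W(t) = -4/2 = -4*1/2 = -2)
p*W(w(5)) + B(-4, 13) = (20/7)*(-2) + 10/3 = -40/7 + 10/3 = -50/21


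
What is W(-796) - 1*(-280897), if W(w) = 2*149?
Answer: 281195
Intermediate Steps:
W(w) = 298
W(-796) - 1*(-280897) = 298 - 1*(-280897) = 298 + 280897 = 281195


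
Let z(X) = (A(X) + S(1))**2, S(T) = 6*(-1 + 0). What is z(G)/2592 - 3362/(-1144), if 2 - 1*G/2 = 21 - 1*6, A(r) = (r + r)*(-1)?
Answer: 347969/92664 ≈ 3.7552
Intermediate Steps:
S(T) = -6 (S(T) = 6*(-1) = -6)
A(r) = -2*r (A(r) = (2*r)*(-1) = -2*r)
G = -26 (G = 4 - 2*(21 - 1*6) = 4 - 2*(21 - 6) = 4 - 2*15 = 4 - 30 = -26)
z(X) = (-6 - 2*X)**2 (z(X) = (-2*X - 6)**2 = (-6 - 2*X)**2)
z(G)/2592 - 3362/(-1144) = (4*(3 - 26)**2)/2592 - 3362/(-1144) = (4*(-23)**2)*(1/2592) - 3362*(-1/1144) = (4*529)*(1/2592) + 1681/572 = 2116*(1/2592) + 1681/572 = 529/648 + 1681/572 = 347969/92664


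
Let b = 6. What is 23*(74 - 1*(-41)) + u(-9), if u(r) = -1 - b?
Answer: 2638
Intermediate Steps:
u(r) = -7 (u(r) = -1 - 1*6 = -1 - 6 = -7)
23*(74 - 1*(-41)) + u(-9) = 23*(74 - 1*(-41)) - 7 = 23*(74 + 41) - 7 = 23*115 - 7 = 2645 - 7 = 2638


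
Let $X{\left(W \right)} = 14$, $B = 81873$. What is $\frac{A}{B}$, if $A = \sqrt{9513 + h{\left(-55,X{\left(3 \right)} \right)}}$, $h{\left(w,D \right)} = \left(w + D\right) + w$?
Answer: $\frac{\sqrt{9417}}{81873} \approx 0.0011853$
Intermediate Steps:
$h{\left(w,D \right)} = D + 2 w$ ($h{\left(w,D \right)} = \left(D + w\right) + w = D + 2 w$)
$A = \sqrt{9417}$ ($A = \sqrt{9513 + \left(14 + 2 \left(-55\right)\right)} = \sqrt{9513 + \left(14 - 110\right)} = \sqrt{9513 - 96} = \sqrt{9417} \approx 97.041$)
$\frac{A}{B} = \frac{\sqrt{9417}}{81873}$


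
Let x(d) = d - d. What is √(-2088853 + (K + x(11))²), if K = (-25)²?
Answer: 6*I*√47173 ≈ 1303.2*I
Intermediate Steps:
K = 625
x(d) = 0
√(-2088853 + (K + x(11))²) = √(-2088853 + (625 + 0)²) = √(-2088853 + 625²) = √(-2088853 + 390625) = √(-1698228) = 6*I*√47173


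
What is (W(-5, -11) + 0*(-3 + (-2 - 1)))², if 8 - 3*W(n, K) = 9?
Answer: ⅑ ≈ 0.11111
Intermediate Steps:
W(n, K) = -⅓ (W(n, K) = 8/3 - ⅓*9 = 8/3 - 3 = -⅓)
(W(-5, -11) + 0*(-3 + (-2 - 1)))² = (-⅓ + 0*(-3 + (-2 - 1)))² = (-⅓ + 0*(-3 - 3))² = (-⅓ + 0*(-6))² = (-⅓ + 0)² = (-⅓)² = ⅑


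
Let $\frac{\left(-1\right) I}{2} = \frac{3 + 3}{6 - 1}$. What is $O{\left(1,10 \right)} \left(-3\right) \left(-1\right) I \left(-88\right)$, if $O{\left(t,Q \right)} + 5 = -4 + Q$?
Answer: $\frac{3168}{5} \approx 633.6$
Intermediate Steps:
$I = - \frac{12}{5}$ ($I = - 2 \frac{3 + 3}{6 - 1} = - 2 \cdot \frac{6}{5} = - 2 \cdot 6 \cdot \frac{1}{5} = \left(-2\right) \frac{6}{5} = - \frac{12}{5} \approx -2.4$)
$O{\left(t,Q \right)} = -9 + Q$ ($O{\left(t,Q \right)} = -5 + \left(-4 + Q\right) = -9 + Q$)
$O{\left(1,10 \right)} \left(-3\right) \left(-1\right) I \left(-88\right) = \left(-9 + 10\right) \left(-3\right) \left(-1\right) \left(- \frac{12}{5}\right) \left(-88\right) = 1 \cdot 3 \left(- \frac{12}{5}\right) \left(-88\right) = 1 \left(- \frac{36}{5}\right) \left(-88\right) = \left(- \frac{36}{5}\right) \left(-88\right) = \frac{3168}{5}$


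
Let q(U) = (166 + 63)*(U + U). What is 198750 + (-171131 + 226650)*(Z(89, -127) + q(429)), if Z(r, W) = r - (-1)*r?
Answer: 10918565290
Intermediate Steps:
Z(r, W) = 2*r (Z(r, W) = r + r = 2*r)
q(U) = 458*U (q(U) = 229*(2*U) = 458*U)
198750 + (-171131 + 226650)*(Z(89, -127) + q(429)) = 198750 + (-171131 + 226650)*(2*89 + 458*429) = 198750 + 55519*(178 + 196482) = 198750 + 55519*196660 = 198750 + 10918366540 = 10918565290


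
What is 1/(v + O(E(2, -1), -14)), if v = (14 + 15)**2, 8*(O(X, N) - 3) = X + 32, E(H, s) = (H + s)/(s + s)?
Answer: 16/13567 ≈ 0.0011793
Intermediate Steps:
E(H, s) = (H + s)/(2*s) (E(H, s) = (H + s)/((2*s)) = (H + s)*(1/(2*s)) = (H + s)/(2*s))
O(X, N) = 7 + X/8 (O(X, N) = 3 + (X + 32)/8 = 3 + (32 + X)/8 = 3 + (4 + X/8) = 7 + X/8)
v = 841 (v = 29**2 = 841)
1/(v + O(E(2, -1), -14)) = 1/(841 + (7 + ((1/2)*(2 - 1)/(-1))/8)) = 1/(841 + (7 + ((1/2)*(-1)*1)/8)) = 1/(841 + (7 + (1/8)*(-1/2))) = 1/(841 + (7 - 1/16)) = 1/(841 + 111/16) = 1/(13567/16) = 16/13567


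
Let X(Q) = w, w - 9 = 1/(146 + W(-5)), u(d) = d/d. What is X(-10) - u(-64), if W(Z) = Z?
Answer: 1129/141 ≈ 8.0071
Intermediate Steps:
u(d) = 1
w = 1270/141 (w = 9 + 1/(146 - 5) = 9 + 1/141 = 1270/141 ≈ 9.0071)
X(Q) = 1270/141
X(-10) - u(-64) = 1270/141 - 1*1 = 1270/141 - 1 = 1129/141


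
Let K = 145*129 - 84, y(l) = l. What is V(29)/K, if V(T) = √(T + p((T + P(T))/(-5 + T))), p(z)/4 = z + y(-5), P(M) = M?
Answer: 2*√42/55863 ≈ 0.00023202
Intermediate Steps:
K = 18621 (K = 18705 - 84 = 18621)
p(z) = -20 + 4*z (p(z) = 4*(z - 5) = 4*(-5 + z) = -20 + 4*z)
V(T) = √(-20 + T + 8*T/(-5 + T)) (V(T) = √(T + (-20 + 4*((T + T)/(-5 + T)))) = √(T + (-20 + 4*((2*T)/(-5 + T)))) = √(T + (-20 + 4*(2*T/(-5 + T)))) = √(T + (-20 + 8*T/(-5 + T))) = √(-20 + T + 8*T/(-5 + T)))
V(29)/K = √((100 + 29² - 17*29)/(-5 + 29))/18621 = √((100 + 841 - 493)/24)*(1/18621) = √((1/24)*448)*(1/18621) = √(56/3)*(1/18621) = (2*√42/3)*(1/18621) = 2*√42/55863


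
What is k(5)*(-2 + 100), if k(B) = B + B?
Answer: 980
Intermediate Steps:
k(B) = 2*B
k(5)*(-2 + 100) = (2*5)*(-2 + 100) = 10*98 = 980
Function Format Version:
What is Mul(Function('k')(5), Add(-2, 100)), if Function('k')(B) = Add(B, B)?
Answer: 980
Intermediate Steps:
Function('k')(B) = Mul(2, B)
Mul(Function('k')(5), Add(-2, 100)) = Mul(Mul(2, 5), Add(-2, 100)) = Mul(10, 98) = 980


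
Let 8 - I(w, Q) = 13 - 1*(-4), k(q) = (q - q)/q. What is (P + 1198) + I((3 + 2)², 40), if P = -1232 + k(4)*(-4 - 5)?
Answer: -43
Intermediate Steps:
k(q) = 0 (k(q) = 0/q = 0)
I(w, Q) = -9 (I(w, Q) = 8 - (13 - 1*(-4)) = 8 - (13 + 4) = 8 - 1*17 = 8 - 17 = -9)
P = -1232 (P = -1232 + 0*(-4 - 5) = -1232 + 0*(-9) = -1232 + 0 = -1232)
(P + 1198) + I((3 + 2)², 40) = (-1232 + 1198) - 9 = -34 - 9 = -43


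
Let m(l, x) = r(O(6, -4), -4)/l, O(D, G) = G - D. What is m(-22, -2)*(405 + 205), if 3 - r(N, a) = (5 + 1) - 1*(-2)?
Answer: 1525/11 ≈ 138.64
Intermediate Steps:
r(N, a) = -5 (r(N, a) = 3 - ((5 + 1) - 1*(-2)) = 3 - (6 + 2) = 3 - 1*8 = 3 - 8 = -5)
m(l, x) = -5/l
m(-22, -2)*(405 + 205) = (-5/(-22))*(405 + 205) = -5*(-1/22)*610 = (5/22)*610 = 1525/11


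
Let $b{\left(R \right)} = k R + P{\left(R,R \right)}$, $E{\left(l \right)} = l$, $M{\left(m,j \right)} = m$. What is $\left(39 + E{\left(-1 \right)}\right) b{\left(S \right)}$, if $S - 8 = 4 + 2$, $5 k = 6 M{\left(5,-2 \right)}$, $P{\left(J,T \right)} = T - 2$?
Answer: $3648$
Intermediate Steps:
$P{\left(J,T \right)} = -2 + T$ ($P{\left(J,T \right)} = T - 2 = -2 + T$)
$k = 6$ ($k = \frac{6 \cdot 5}{5} = \frac{1}{5} \cdot 30 = 6$)
$S = 14$ ($S = 8 + \left(4 + 2\right) = 8 + 6 = 14$)
$b{\left(R \right)} = -2 + 7 R$ ($b{\left(R \right)} = 6 R + \left(-2 + R\right) = -2 + 7 R$)
$\left(39 + E{\left(-1 \right)}\right) b{\left(S \right)} = \left(39 - 1\right) \left(-2 + 7 \cdot 14\right) = 38 \left(-2 + 98\right) = 38 \cdot 96 = 3648$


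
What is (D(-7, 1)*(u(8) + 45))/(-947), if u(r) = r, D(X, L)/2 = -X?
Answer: -742/947 ≈ -0.78353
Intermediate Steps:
D(X, L) = -2*X (D(X, L) = 2*(-X) = -2*X)
(D(-7, 1)*(u(8) + 45))/(-947) = ((-2*(-7))*(8 + 45))/(-947) = (14*53)*(-1/947) = 742*(-1/947) = -742/947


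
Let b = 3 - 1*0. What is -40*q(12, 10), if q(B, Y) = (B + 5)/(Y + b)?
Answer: -680/13 ≈ -52.308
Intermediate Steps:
b = 3 (b = 3 + 0 = 3)
q(B, Y) = (5 + B)/(3 + Y) (q(B, Y) = (B + 5)/(Y + 3) = (5 + B)/(3 + Y))
-40*q(12, 10) = -40*(5 + 12)/(3 + 10) = -40*17/13 = -680/13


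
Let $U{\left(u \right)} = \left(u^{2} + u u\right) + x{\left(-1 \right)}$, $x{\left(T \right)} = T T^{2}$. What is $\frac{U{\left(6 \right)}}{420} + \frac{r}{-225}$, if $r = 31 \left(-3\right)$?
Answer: $\frac{1223}{2100} \approx 0.58238$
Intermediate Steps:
$r = -93$
$x{\left(T \right)} = T^{3}$
$U{\left(u \right)} = -1 + 2 u^{2}$ ($U{\left(u \right)} = \left(u^{2} + u u\right) + \left(-1\right)^{3} = \left(u^{2} + u^{2}\right) - 1 = 2 u^{2} - 1 = -1 + 2 u^{2}$)
$\frac{U{\left(6 \right)}}{420} + \frac{r}{-225} = \frac{-1 + 2 \cdot 6^{2}}{420} - \frac{93}{-225} = \left(-1 + 2 \cdot 36\right) \frac{1}{420} - - \frac{31}{75} = \left(-1 + 72\right) \frac{1}{420} + \frac{31}{75} = 71 \cdot \frac{1}{420} + \frac{31}{75} = \frac{71}{420} + \frac{31}{75} = \frac{1223}{2100}$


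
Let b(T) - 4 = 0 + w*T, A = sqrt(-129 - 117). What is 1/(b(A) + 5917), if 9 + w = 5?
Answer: 5921/35062177 + 4*I*sqrt(246)/35062177 ≈ 0.00016887 + 1.7893e-6*I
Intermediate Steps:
w = -4 (w = -9 + 5 = -4)
A = I*sqrt(246) (A = sqrt(-246) = I*sqrt(246) ≈ 15.684*I)
b(T) = 4 - 4*T (b(T) = 4 + (0 - 4*T) = 4 - 4*T)
1/(b(A) + 5917) = 1/((4 - 4*I*sqrt(246)) + 5917) = 1/(5921 - 4*I*sqrt(246))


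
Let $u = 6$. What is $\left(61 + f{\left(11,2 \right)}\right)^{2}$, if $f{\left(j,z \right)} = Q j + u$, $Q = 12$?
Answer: $39601$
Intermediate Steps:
$f{\left(j,z \right)} = 6 + 12 j$ ($f{\left(j,z \right)} = 12 j + 6 = 6 + 12 j$)
$\left(61 + f{\left(11,2 \right)}\right)^{2} = \left(61 + \left(6 + 12 \cdot 11\right)\right)^{2} = \left(61 + \left(6 + 132\right)\right)^{2} = \left(61 + 138\right)^{2} = 199^{2} = 39601$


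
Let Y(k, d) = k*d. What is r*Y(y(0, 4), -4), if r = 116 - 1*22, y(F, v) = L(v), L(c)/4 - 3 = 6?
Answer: -13536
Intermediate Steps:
L(c) = 36 (L(c) = 12 + 4*6 = 12 + 24 = 36)
y(F, v) = 36
Y(k, d) = d*k
r = 94 (r = 116 - 22 = 94)
r*Y(y(0, 4), -4) = 94*(-4*36) = 94*(-144) = -13536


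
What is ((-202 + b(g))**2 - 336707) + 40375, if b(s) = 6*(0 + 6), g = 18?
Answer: -268776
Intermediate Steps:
b(s) = 36 (b(s) = 6*6 = 36)
((-202 + b(g))**2 - 336707) + 40375 = ((-202 + 36)**2 - 336707) + 40375 = ((-166)**2 - 336707) + 40375 = (27556 - 336707) + 40375 = -309151 + 40375 = -268776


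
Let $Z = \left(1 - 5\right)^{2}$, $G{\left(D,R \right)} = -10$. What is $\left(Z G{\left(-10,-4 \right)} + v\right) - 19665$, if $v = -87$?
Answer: $-19912$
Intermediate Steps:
$Z = 16$ ($Z = \left(1 - 5\right)^{2} = \left(-4\right)^{2} = 16$)
$\left(Z G{\left(-10,-4 \right)} + v\right) - 19665 = \left(16 \left(-10\right) - 87\right) - 19665 = \left(-160 - 87\right) - 19665 = -247 - 19665 = -19912$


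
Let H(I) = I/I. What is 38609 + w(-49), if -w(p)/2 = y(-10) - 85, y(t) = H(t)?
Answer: 38777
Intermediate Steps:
H(I) = 1
y(t) = 1
w(p) = 168 (w(p) = -2*(1 - 85) = -2*(-84) = 168)
38609 + w(-49) = 38609 + 168 = 38777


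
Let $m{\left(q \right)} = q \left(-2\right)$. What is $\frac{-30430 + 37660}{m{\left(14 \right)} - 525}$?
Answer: $- \frac{7230}{553} \approx -13.074$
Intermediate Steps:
$m{\left(q \right)} = - 2 q$
$\frac{-30430 + 37660}{m{\left(14 \right)} - 525} = \frac{-30430 + 37660}{\left(-2\right) 14 - 525} = \frac{7230}{-28 - 525} = \frac{7230}{-553} = 7230 \left(- \frac{1}{553}\right) = - \frac{7230}{553}$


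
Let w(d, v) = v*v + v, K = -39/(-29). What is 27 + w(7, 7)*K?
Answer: 2967/29 ≈ 102.31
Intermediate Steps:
K = 39/29 (K = -39*(-1/29) = 39/29 ≈ 1.3448)
w(d, v) = v + v**2 (w(d, v) = v**2 + v = v + v**2)
27 + w(7, 7)*K = 27 + (7*(1 + 7))*(39/29) = 27 + (7*8)*(39/29) = 27 + 56*(39/29) = 27 + 2184/29 = 2967/29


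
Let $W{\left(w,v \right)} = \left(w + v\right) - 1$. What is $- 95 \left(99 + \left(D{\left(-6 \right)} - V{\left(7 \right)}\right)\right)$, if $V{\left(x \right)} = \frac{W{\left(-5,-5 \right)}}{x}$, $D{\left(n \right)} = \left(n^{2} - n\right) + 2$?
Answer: $- \frac{96140}{7} \approx -13734.0$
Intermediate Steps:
$D{\left(n \right)} = 2 + n^{2} - n$
$W{\left(w,v \right)} = -1 + v + w$ ($W{\left(w,v \right)} = \left(v + w\right) - 1 = -1 + v + w$)
$V{\left(x \right)} = - \frac{11}{x}$ ($V{\left(x \right)} = \frac{-1 - 5 - 5}{x} = - \frac{11}{x}$)
$- 95 \left(99 + \left(D{\left(-6 \right)} - V{\left(7 \right)}\right)\right) = - 95 \left(99 + \left(\left(2 + \left(-6\right)^{2} - -6\right) - - \frac{11}{7}\right)\right) = - 95 \left(99 + \left(\left(2 + 36 + 6\right) - \left(-11\right) \frac{1}{7}\right)\right) = - 95 \left(99 + \left(44 - - \frac{11}{7}\right)\right) = - 95 \left(99 + \left(44 + \frac{11}{7}\right)\right) = - 95 \left(99 + \frac{319}{7}\right) = \left(-95\right) \frac{1012}{7} = - \frac{96140}{7}$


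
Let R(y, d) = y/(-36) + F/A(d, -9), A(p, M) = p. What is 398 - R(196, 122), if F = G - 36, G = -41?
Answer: 443675/1098 ≈ 404.08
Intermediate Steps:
F = -77 (F = -41 - 36 = -77)
R(y, d) = -77/d - y/36 (R(y, d) = y/(-36) - 77/d = y*(-1/36) - 77/d = -y/36 - 77/d = -77/d - y/36)
398 - R(196, 122) = 398 - (-77/122 - 1/36*196) = 398 - (-77*1/122 - 49/9) = 398 - (-77/122 - 49/9) = 398 - 1*(-6671/1098) = 398 + 6671/1098 = 443675/1098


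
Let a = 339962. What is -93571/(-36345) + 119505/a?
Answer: 36153993527/12355918890 ≈ 2.9260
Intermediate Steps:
-93571/(-36345) + 119505/a = -93571/(-36345) + 119505/339962 = -93571*(-1/36345) + 119505*(1/339962) = 93571/36345 + 119505/339962 = 36153993527/12355918890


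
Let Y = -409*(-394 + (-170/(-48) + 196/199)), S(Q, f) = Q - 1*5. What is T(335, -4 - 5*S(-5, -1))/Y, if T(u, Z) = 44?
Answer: 210144/760791125 ≈ 0.00027622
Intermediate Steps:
S(Q, f) = -5 + Q (S(Q, f) = Q - 5 = -5 + Q)
Y = 760791125/4776 (Y = -409*(-394 + (-170*(-1/48) + 196*(1/199))) = -409*(-394 + (85/24 + 196/199)) = -409*(-394 + 21619/4776) = -409*(-1860125/4776) = 760791125/4776 ≈ 1.5929e+5)
T(335, -4 - 5*S(-5, -1))/Y = 44/(760791125/4776) = 44*(4776/760791125) = 210144/760791125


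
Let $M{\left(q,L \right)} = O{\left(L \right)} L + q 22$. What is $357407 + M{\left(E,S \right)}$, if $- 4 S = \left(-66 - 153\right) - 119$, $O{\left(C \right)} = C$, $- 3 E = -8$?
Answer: $\frac{4375271}{12} \approx 3.6461 \cdot 10^{5}$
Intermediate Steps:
$E = \frac{8}{3}$ ($E = \left(- \frac{1}{3}\right) \left(-8\right) = \frac{8}{3} \approx 2.6667$)
$S = \frac{169}{2}$ ($S = - \frac{\left(-66 - 153\right) - 119}{4} = - \frac{-219 - 119}{4} = \left(- \frac{1}{4}\right) \left(-338\right) = \frac{169}{2} \approx 84.5$)
$M{\left(q,L \right)} = L^{2} + 22 q$ ($M{\left(q,L \right)} = L L + q 22 = L^{2} + 22 q$)
$357407 + M{\left(E,S \right)} = 357407 + \left(\left(\frac{169}{2}\right)^{2} + 22 \cdot \frac{8}{3}\right) = 357407 + \left(\frac{28561}{4} + \frac{176}{3}\right) = 357407 + \frac{86387}{12} = \frac{4375271}{12}$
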